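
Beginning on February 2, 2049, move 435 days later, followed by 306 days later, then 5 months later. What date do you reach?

July 13, 2051

Adding 435 days from February 2, 2049:
February has 28 days, so 28 − 2 = 26 days remain after February 2, 2049; 435 − 26 = 409 left.
March 2049 has 31 days: 409 − 31 = 378 left.
April 2049 has 30 days: 378 − 30 = 348 left.
May 2049 has 31 days: 348 − 31 = 317 left.
June 2049 has 30 days: 317 − 30 = 287 left.
July 2049 has 31 days: 287 − 31 = 256 left.
August 2049 has 31 days: 256 − 31 = 225 left.
September 2049 has 30 days: 225 − 30 = 195 left.
October 2049 has 31 days: 195 − 31 = 164 left.
November 2049 has 30 days: 164 − 30 = 134 left.
December 2049 has 31 days: 134 − 31 = 103 left.
January 2050 has 31 days: 103 − 31 = 72 left.
February 2050 has 28 days (2050 is not a leap year): 72 − 28 = 44 left.
March 2050 has 31 days: 44 − 31 = 13 left.
13 days into April 2050 → April 13, 2050.
Adding 306 days from April 13, 2050:
April has 30 days, so 30 − 13 = 17 days remain after April 13, 2050; 306 − 17 = 289 left.
May 2050 has 31 days: 289 − 31 = 258 left.
June 2050 has 30 days: 258 − 30 = 228 left.
July 2050 has 31 days: 228 − 31 = 197 left.
August 2050 has 31 days: 197 − 31 = 166 left.
September 2050 has 30 days: 166 − 30 = 136 left.
October 2050 has 31 days: 136 − 31 = 105 left.
November 2050 has 30 days: 105 − 30 = 75 left.
December 2050 has 31 days: 75 − 31 = 44 left.
January 2051 has 31 days: 44 − 31 = 13 left.
13 days into February 2051 → February 13, 2051.
Advancing 5 months from February 13, 2051:
month 2 + 5 = 7 → July 2051.
Day 13 is valid in July, giving July 13, 2051.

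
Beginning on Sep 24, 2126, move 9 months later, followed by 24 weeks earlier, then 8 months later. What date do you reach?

Counting forward 9 months from September 24, 2126:
month 9 + 9 = 18, which is month 6 of year 2127 → June 2127.
Day 24 is valid in June, giving June 24, 2127.
Counting back 24 weeks (= 168 days) from June 24, 2127:
Going back 24 days from June 24, 2127 reaches the end of the previous month; 168 − 24 = 144 left.
May 2127 has 31 days: 144 − 31 = 113 left.
April 2127 has 30 days: 113 − 30 = 83 left.
March 2127 has 31 days: 83 − 31 = 52 left.
February 2127 has 28 days (2127 is not a leap year): 52 − 28 = 24 left.
January 2127 has 31 days; 31 − 24 = 7 → January 7, 2127.
Adding 8 months from January 7, 2127:
month 1 + 8 = 9 → September 2127.
Day 7 is valid in September, giving September 7, 2127.

September 7, 2127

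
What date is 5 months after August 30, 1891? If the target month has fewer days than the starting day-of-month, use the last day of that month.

Adding 5 months from August 30, 1891.
month 8 + 5 = 13, which is month 1 of year 1892 → January 1892.
Day 30 is valid in January, giving January 30, 1892.

January 30, 1892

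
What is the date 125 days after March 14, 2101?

Advancing 125 days from March 14, 2101.
March has 31 days, so 31 − 14 = 17 days remain after March 14, 2101; 125 − 17 = 108 left.
April 2101 has 30 days: 108 − 30 = 78 left.
May 2101 has 31 days: 78 − 31 = 47 left.
June 2101 has 30 days: 47 − 30 = 17 left.
17 days into July 2101 → July 17, 2101.

July 17, 2101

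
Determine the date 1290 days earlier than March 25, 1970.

Going back 1290 days from March 25, 1970.
Going back 25 days from March 25, 1970 reaches the end of the previous month; 1290 − 25 = 1265 left.
February 1970 has 28 days (1970 is not a leap year): 1265 − 28 = 1237 left.
January 1970 has 31 days: 1237 − 31 = 1206 left.
December 1969 has 31 days: 1206 − 31 = 1175 left.
November 1969 has 30 days: 1175 − 30 = 1145 left.
October 1969 has 31 days: 1145 − 31 = 1114 left.
September 1969 has 30 days: 1114 − 30 = 1084 left.
August 1969 has 31 days: 1084 − 31 = 1053 left.
July 1969 has 31 days: 1053 − 31 = 1022 left.
June 1969 has 30 days: 1022 − 30 = 992 left.
May 1969 has 31 days: 992 − 31 = 961 left.
April 1969 has 30 days: 961 − 30 = 931 left.
March 1969 has 31 days: 931 − 31 = 900 left.
February 1969 has 28 days (1969 is not a leap year): 900 − 28 = 872 left.
January 1969 has 31 days: 872 − 31 = 841 left.
December 1968 has 31 days: 841 − 31 = 810 left.
November 1968 has 30 days: 810 − 30 = 780 left.
October 1968 has 31 days: 780 − 31 = 749 left.
September 1968 has 30 days: 749 − 30 = 719 left.
August 1968 has 31 days: 719 − 31 = 688 left.
July 1968 has 31 days: 688 − 31 = 657 left.
June 1968 has 30 days: 657 − 30 = 627 left.
May 1968 has 31 days: 627 − 31 = 596 left.
April 1968 has 30 days: 596 − 30 = 566 left.
March 1968 has 31 days: 566 − 31 = 535 left.
February 1968 has 29 days (1968 is a leap year): 535 − 29 = 506 left.
January 1968 has 31 days: 506 − 31 = 475 left.
December 1967 has 31 days: 475 − 31 = 444 left.
November 1967 has 30 days: 444 − 30 = 414 left.
October 1967 has 31 days: 414 − 31 = 383 left.
September 1967 has 30 days: 383 − 30 = 353 left.
August 1967 has 31 days: 353 − 31 = 322 left.
July 1967 has 31 days: 322 − 31 = 291 left.
June 1967 has 30 days: 291 − 30 = 261 left.
May 1967 has 31 days: 261 − 31 = 230 left.
April 1967 has 30 days: 230 − 30 = 200 left.
March 1967 has 31 days: 200 − 31 = 169 left.
February 1967 has 28 days (1967 is not a leap year): 169 − 28 = 141 left.
January 1967 has 31 days: 141 − 31 = 110 left.
December 1966 has 31 days: 110 − 31 = 79 left.
November 1966 has 30 days: 79 − 30 = 49 left.
October 1966 has 31 days: 49 − 31 = 18 left.
September 1966 has 30 days; 30 − 18 = 12 → September 12, 1966.

September 12, 1966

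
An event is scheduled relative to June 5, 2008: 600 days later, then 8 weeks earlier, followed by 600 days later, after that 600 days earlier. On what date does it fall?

December 1, 2009

Adding 600 days from June 5, 2008:
June has 30 days, so 30 − 5 = 25 days remain after June 5, 2008; 600 − 25 = 575 left.
July 2008 has 31 days: 575 − 31 = 544 left.
August 2008 has 31 days: 544 − 31 = 513 left.
September 2008 has 30 days: 513 − 30 = 483 left.
October 2008 has 31 days: 483 − 31 = 452 left.
November 2008 has 30 days: 452 − 30 = 422 left.
December 2008 has 31 days: 422 − 31 = 391 left.
January 2009 has 31 days: 391 − 31 = 360 left.
February 2009 has 28 days (2009 is not a leap year): 360 − 28 = 332 left.
March 2009 has 31 days: 332 − 31 = 301 left.
April 2009 has 30 days: 301 − 30 = 271 left.
May 2009 has 31 days: 271 − 31 = 240 left.
June 2009 has 30 days: 240 − 30 = 210 left.
July 2009 has 31 days: 210 − 31 = 179 left.
August 2009 has 31 days: 179 − 31 = 148 left.
September 2009 has 30 days: 148 − 30 = 118 left.
October 2009 has 31 days: 118 − 31 = 87 left.
November 2009 has 30 days: 87 − 30 = 57 left.
December 2009 has 31 days: 57 − 31 = 26 left.
26 days into January 2010 → January 26, 2010.
Counting back 8 weeks (= 56 days) from January 26, 2010:
Going back 26 days from January 26, 2010 reaches the end of the previous month; 56 − 26 = 30 left.
December 2009 has 31 days; 31 − 30 = 1 → December 1, 2009.
Advancing 600 days from December 1, 2009:
December has 31 days, so 31 − 1 = 30 days remain after December 1, 2009; 600 − 30 = 570 left.
January 2010 has 31 days: 570 − 31 = 539 left.
February 2010 has 28 days (2010 is not a leap year): 539 − 28 = 511 left.
March 2010 has 31 days: 511 − 31 = 480 left.
April 2010 has 30 days: 480 − 30 = 450 left.
May 2010 has 31 days: 450 − 31 = 419 left.
June 2010 has 30 days: 419 − 30 = 389 left.
July 2010 has 31 days: 389 − 31 = 358 left.
August 2010 has 31 days: 358 − 31 = 327 left.
September 2010 has 30 days: 327 − 30 = 297 left.
October 2010 has 31 days: 297 − 31 = 266 left.
November 2010 has 30 days: 266 − 30 = 236 left.
December 2010 has 31 days: 236 − 31 = 205 left.
January 2011 has 31 days: 205 − 31 = 174 left.
February 2011 has 28 days (2011 is not a leap year): 174 − 28 = 146 left.
March 2011 has 31 days: 146 − 31 = 115 left.
April 2011 has 30 days: 115 − 30 = 85 left.
May 2011 has 31 days: 85 − 31 = 54 left.
June 2011 has 30 days: 54 − 30 = 24 left.
24 days into July 2011 → July 24, 2011.
Subtracting 600 days from July 24, 2011:
Going back 24 days from July 24, 2011 reaches the end of the previous month; 600 − 24 = 576 left.
June 2011 has 30 days: 576 − 30 = 546 left.
May 2011 has 31 days: 546 − 31 = 515 left.
April 2011 has 30 days: 515 − 30 = 485 left.
March 2011 has 31 days: 485 − 31 = 454 left.
February 2011 has 28 days (2011 is not a leap year): 454 − 28 = 426 left.
January 2011 has 31 days: 426 − 31 = 395 left.
December 2010 has 31 days: 395 − 31 = 364 left.
November 2010 has 30 days: 364 − 30 = 334 left.
October 2010 has 31 days: 334 − 31 = 303 left.
September 2010 has 30 days: 303 − 30 = 273 left.
August 2010 has 31 days: 273 − 31 = 242 left.
July 2010 has 31 days: 242 − 31 = 211 left.
June 2010 has 30 days: 211 − 30 = 181 left.
May 2010 has 31 days: 181 − 31 = 150 left.
April 2010 has 30 days: 150 − 30 = 120 left.
March 2010 has 31 days: 120 − 31 = 89 left.
February 2010 has 28 days (2010 is not a leap year): 89 − 28 = 61 left.
January 2010 has 31 days: 61 − 31 = 30 left.
December 2009 has 31 days; 31 − 30 = 1 → December 1, 2009.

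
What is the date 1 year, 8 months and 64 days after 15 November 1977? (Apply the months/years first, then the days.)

Adding 1 year, 8 months and 64 days from November 15, 1977: first the month/year part, then the days.
+1 year → 1978; month 11 + 8 = 19, which is month 7 of year 1979 → July 1979.
Day 15 is valid in July, giving July 15, 1979.
Now add 64 days from July 15, 1979.
July has 31 days, so 31 − 15 = 16 days remain after July 15, 1979; 64 − 16 = 48 left.
August 1979 has 31 days: 48 − 31 = 17 left.
17 days into September 1979 → September 17, 1979.

September 17, 1979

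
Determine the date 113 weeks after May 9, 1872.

July 9, 1874

Adding 113 weeks = 791 days from May 9, 1872.
May has 31 days, so 31 − 9 = 22 days remain after May 9, 1872; 791 − 22 = 769 left.
June 1872 has 30 days: 769 − 30 = 739 left.
July 1872 has 31 days: 739 − 31 = 708 left.
August 1872 has 31 days: 708 − 31 = 677 left.
September 1872 has 30 days: 677 − 30 = 647 left.
October 1872 has 31 days: 647 − 31 = 616 left.
November 1872 has 30 days: 616 − 30 = 586 left.
December 1872 has 31 days: 586 − 31 = 555 left.
January 1873 has 31 days: 555 − 31 = 524 left.
February 1873 has 28 days (1873 is not a leap year): 524 − 28 = 496 left.
March 1873 has 31 days: 496 − 31 = 465 left.
April 1873 has 30 days: 465 − 30 = 435 left.
May 1873 has 31 days: 435 − 31 = 404 left.
June 1873 has 30 days: 404 − 30 = 374 left.
July 1873 has 31 days: 374 − 31 = 343 left.
August 1873 has 31 days: 343 − 31 = 312 left.
September 1873 has 30 days: 312 − 30 = 282 left.
October 1873 has 31 days: 282 − 31 = 251 left.
November 1873 has 30 days: 251 − 30 = 221 left.
December 1873 has 31 days: 221 − 31 = 190 left.
January 1874 has 31 days: 190 − 31 = 159 left.
February 1874 has 28 days (1874 is not a leap year): 159 − 28 = 131 left.
March 1874 has 31 days: 131 − 31 = 100 left.
April 1874 has 30 days: 100 − 30 = 70 left.
May 1874 has 31 days: 70 − 31 = 39 left.
June 1874 has 30 days: 39 − 30 = 9 left.
9 days into July 1874 → July 9, 1874.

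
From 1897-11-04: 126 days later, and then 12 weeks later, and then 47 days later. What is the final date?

Advancing 126 days from November 4, 1897:
November has 30 days, so 30 − 4 = 26 days remain after November 4, 1897; 126 − 26 = 100 left.
December 1897 has 31 days: 100 − 31 = 69 left.
January 1898 has 31 days: 69 − 31 = 38 left.
February 1898 has 28 days (1898 is not a leap year): 38 − 28 = 10 left.
10 days into March 1898 → March 10, 1898.
Adding 12 weeks (= 84 days) from March 10, 1898:
March has 31 days, so 31 − 10 = 21 days remain after March 10, 1898; 84 − 21 = 63 left.
April 1898 has 30 days: 63 − 30 = 33 left.
May 1898 has 31 days: 33 − 31 = 2 left.
2 days into June 1898 → June 2, 1898.
Advancing 47 days from June 2, 1898:
June has 30 days, so 30 − 2 = 28 days remain after June 2, 1898; 47 − 28 = 19 left.
19 days into July 1898 → July 19, 1898.

July 19, 1898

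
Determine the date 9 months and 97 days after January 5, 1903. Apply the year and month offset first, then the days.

January 10, 1904

Adding 9 months and 97 days from January 5, 1903: first the month/year part, then the days.
month 1 + 9 = 10 → October 1903.
Day 5 is valid in October, giving October 5, 1903.
Now add 97 days from October 5, 1903.
October has 31 days, so 31 − 5 = 26 days remain after October 5, 1903; 97 − 26 = 71 left.
November 1903 has 30 days: 71 − 30 = 41 left.
December 1903 has 31 days: 41 − 31 = 10 left.
10 days into January 1904 → January 10, 1904.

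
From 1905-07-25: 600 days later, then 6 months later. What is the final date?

September 17, 1907

Advancing 600 days from July 25, 1905:
July has 31 days, so 31 − 25 = 6 days remain after July 25, 1905; 600 − 6 = 594 left.
August 1905 has 31 days: 594 − 31 = 563 left.
September 1905 has 30 days: 563 − 30 = 533 left.
October 1905 has 31 days: 533 − 31 = 502 left.
November 1905 has 30 days: 502 − 30 = 472 left.
December 1905 has 31 days: 472 − 31 = 441 left.
January 1906 has 31 days: 441 − 31 = 410 left.
February 1906 has 28 days (1906 is not a leap year): 410 − 28 = 382 left.
March 1906 has 31 days: 382 − 31 = 351 left.
April 1906 has 30 days: 351 − 30 = 321 left.
May 1906 has 31 days: 321 − 31 = 290 left.
June 1906 has 30 days: 290 − 30 = 260 left.
July 1906 has 31 days: 260 − 31 = 229 left.
August 1906 has 31 days: 229 − 31 = 198 left.
September 1906 has 30 days: 198 − 30 = 168 left.
October 1906 has 31 days: 168 − 31 = 137 left.
November 1906 has 30 days: 137 − 30 = 107 left.
December 1906 has 31 days: 107 − 31 = 76 left.
January 1907 has 31 days: 76 − 31 = 45 left.
February 1907 has 28 days (1907 is not a leap year): 45 − 28 = 17 left.
17 days into March 1907 → March 17, 1907.
Adding 6 months from March 17, 1907:
month 3 + 6 = 9 → September 1907.
Day 17 is valid in September, giving September 17, 1907.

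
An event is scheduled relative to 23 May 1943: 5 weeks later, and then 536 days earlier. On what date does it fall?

Counting forward 5 weeks (= 35 days) from May 23, 1943:
May has 31 days, so 31 − 23 = 8 days remain after May 23, 1943; 35 − 8 = 27 left.
27 days into June 1943 → June 27, 1943.
Going back 536 days from June 27, 1943:
Going back 27 days from June 27, 1943 reaches the end of the previous month; 536 − 27 = 509 left.
May 1943 has 31 days: 509 − 31 = 478 left.
April 1943 has 30 days: 478 − 30 = 448 left.
March 1943 has 31 days: 448 − 31 = 417 left.
February 1943 has 28 days (1943 is not a leap year): 417 − 28 = 389 left.
January 1943 has 31 days: 389 − 31 = 358 left.
December 1942 has 31 days: 358 − 31 = 327 left.
November 1942 has 30 days: 327 − 30 = 297 left.
October 1942 has 31 days: 297 − 31 = 266 left.
September 1942 has 30 days: 266 − 30 = 236 left.
August 1942 has 31 days: 236 − 31 = 205 left.
July 1942 has 31 days: 205 − 31 = 174 left.
June 1942 has 30 days: 174 − 30 = 144 left.
May 1942 has 31 days: 144 − 31 = 113 left.
April 1942 has 30 days: 113 − 30 = 83 left.
March 1942 has 31 days: 83 − 31 = 52 left.
February 1942 has 28 days (1942 is not a leap year): 52 − 28 = 24 left.
January 1942 has 31 days; 31 − 24 = 7 → January 7, 1942.

January 7, 1942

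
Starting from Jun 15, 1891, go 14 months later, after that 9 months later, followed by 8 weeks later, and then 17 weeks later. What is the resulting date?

Counting forward 14 months from June 15, 1891:
month 6 + 14 = 20, which is month 8 of year 1892 → August 1892.
Day 15 is valid in August, giving August 15, 1892.
Advancing 9 months from August 15, 1892:
month 8 + 9 = 17, which is month 5 of year 1893 → May 1893.
Day 15 is valid in May, giving May 15, 1893.
Adding 8 weeks (= 56 days) from May 15, 1893:
May has 31 days, so 31 − 15 = 16 days remain after May 15, 1893; 56 − 16 = 40 left.
June 1893 has 30 days: 40 − 30 = 10 left.
10 days into July 1893 → July 10, 1893.
Adding 17 weeks (= 119 days) from July 10, 1893:
July has 31 days, so 31 − 10 = 21 days remain after July 10, 1893; 119 − 21 = 98 left.
August 1893 has 31 days: 98 − 31 = 67 left.
September 1893 has 30 days: 67 − 30 = 37 left.
October 1893 has 31 days: 37 − 31 = 6 left.
6 days into November 1893 → November 6, 1893.

November 6, 1893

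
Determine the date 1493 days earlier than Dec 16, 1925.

November 14, 1921

Going back 1493 days from December 16, 1925.
Going back 16 days from December 16, 1925 reaches the end of the previous month; 1493 − 16 = 1477 left.
November 1925 has 30 days: 1477 − 30 = 1447 left.
October 1925 has 31 days: 1447 − 31 = 1416 left.
September 1925 has 30 days: 1416 − 30 = 1386 left.
August 1925 has 31 days: 1386 − 31 = 1355 left.
July 1925 has 31 days: 1355 − 31 = 1324 left.
June 1925 has 30 days: 1324 − 30 = 1294 left.
May 1925 has 31 days: 1294 − 31 = 1263 left.
April 1925 has 30 days: 1263 − 30 = 1233 left.
March 1925 has 31 days: 1233 − 31 = 1202 left.
February 1925 has 28 days (1925 is not a leap year): 1202 − 28 = 1174 left.
January 1925 has 31 days: 1174 − 31 = 1143 left.
December 1924 has 31 days: 1143 − 31 = 1112 left.
November 1924 has 30 days: 1112 − 30 = 1082 left.
October 1924 has 31 days: 1082 − 31 = 1051 left.
September 1924 has 30 days: 1051 − 30 = 1021 left.
August 1924 has 31 days: 1021 − 31 = 990 left.
July 1924 has 31 days: 990 − 31 = 959 left.
June 1924 has 30 days: 959 − 30 = 929 left.
May 1924 has 31 days: 929 − 31 = 898 left.
April 1924 has 30 days: 898 − 30 = 868 left.
March 1924 has 31 days: 868 − 31 = 837 left.
February 1924 has 29 days (1924 is a leap year): 837 − 29 = 808 left.
January 1924 has 31 days: 808 − 31 = 777 left.
December 1923 has 31 days: 777 − 31 = 746 left.
November 1923 has 30 days: 746 − 30 = 716 left.
October 1923 has 31 days: 716 − 31 = 685 left.
September 1923 has 30 days: 685 − 30 = 655 left.
August 1923 has 31 days: 655 − 31 = 624 left.
July 1923 has 31 days: 624 − 31 = 593 left.
June 1923 has 30 days: 593 − 30 = 563 left.
May 1923 has 31 days: 563 − 31 = 532 left.
April 1923 has 30 days: 532 − 30 = 502 left.
March 1923 has 31 days: 502 − 31 = 471 left.
February 1923 has 28 days (1923 is not a leap year): 471 − 28 = 443 left.
January 1923 has 31 days: 443 − 31 = 412 left.
December 1922 has 31 days: 412 − 31 = 381 left.
November 1922 has 30 days: 381 − 30 = 351 left.
October 1922 has 31 days: 351 − 31 = 320 left.
September 1922 has 30 days: 320 − 30 = 290 left.
August 1922 has 31 days: 290 − 31 = 259 left.
July 1922 has 31 days: 259 − 31 = 228 left.
June 1922 has 30 days: 228 − 30 = 198 left.
May 1922 has 31 days: 198 − 31 = 167 left.
April 1922 has 30 days: 167 − 30 = 137 left.
March 1922 has 31 days: 137 − 31 = 106 left.
February 1922 has 28 days (1922 is not a leap year): 106 − 28 = 78 left.
January 1922 has 31 days: 78 − 31 = 47 left.
December 1921 has 31 days: 47 − 31 = 16 left.
November 1921 has 30 days; 30 − 16 = 14 → November 14, 1921.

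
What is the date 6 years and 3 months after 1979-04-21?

Advancing 6 years and 3 months from April 21, 1979.
+6 years → 1985; month 4 + 3 = 7 → July 1985.
Day 21 is valid in July, giving July 21, 1985.

July 21, 1985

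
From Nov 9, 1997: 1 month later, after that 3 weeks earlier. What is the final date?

November 18, 1997

Advancing 1 month from November 9, 1997:
month 11 + 1 = 12 → December 1997.
Day 9 is valid in December, giving December 9, 1997.
Counting back 3 weeks (= 21 days) from December 9, 1997:
Going back 9 days from December 9, 1997 reaches the end of the previous month; 21 − 9 = 12 left.
November 1997 has 30 days; 30 − 12 = 18 → November 18, 1997.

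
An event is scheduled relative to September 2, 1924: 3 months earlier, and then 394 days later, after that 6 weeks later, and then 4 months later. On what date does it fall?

Counting back 3 months from September 2, 1924:
month 9 − 3 = 6 → June 1924.
Day 2 is valid in June, giving June 2, 1924.
Counting forward 394 days from June 2, 1924:
June has 30 days, so 30 − 2 = 28 days remain after June 2, 1924; 394 − 28 = 366 left.
July 1924 has 31 days: 366 − 31 = 335 left.
August 1924 has 31 days: 335 − 31 = 304 left.
September 1924 has 30 days: 304 − 30 = 274 left.
October 1924 has 31 days: 274 − 31 = 243 left.
November 1924 has 30 days: 243 − 30 = 213 left.
December 1924 has 31 days: 213 − 31 = 182 left.
January 1925 has 31 days: 182 − 31 = 151 left.
February 1925 has 28 days (1925 is not a leap year): 151 − 28 = 123 left.
March 1925 has 31 days: 123 − 31 = 92 left.
April 1925 has 30 days: 92 − 30 = 62 left.
May 1925 has 31 days: 62 − 31 = 31 left.
June 1925 has 30 days: 31 − 30 = 1 left.
1 day into July 1925 → July 1, 1925.
Counting forward 6 weeks (= 42 days) from July 1, 1925:
July has 31 days, so 31 − 1 = 30 days remain after July 1, 1925; 42 − 30 = 12 left.
12 days into August 1925 → August 12, 1925.
Counting forward 4 months from August 12, 1925:
month 8 + 4 = 12 → December 1925.
Day 12 is valid in December, giving December 12, 1925.

December 12, 1925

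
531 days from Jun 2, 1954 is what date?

November 15, 1955

Counting forward 531 days from June 2, 1954.
June has 30 days, so 30 − 2 = 28 days remain after June 2, 1954; 531 − 28 = 503 left.
July 1954 has 31 days: 503 − 31 = 472 left.
August 1954 has 31 days: 472 − 31 = 441 left.
September 1954 has 30 days: 441 − 30 = 411 left.
October 1954 has 31 days: 411 − 31 = 380 left.
November 1954 has 30 days: 380 − 30 = 350 left.
December 1954 has 31 days: 350 − 31 = 319 left.
January 1955 has 31 days: 319 − 31 = 288 left.
February 1955 has 28 days (1955 is not a leap year): 288 − 28 = 260 left.
March 1955 has 31 days: 260 − 31 = 229 left.
April 1955 has 30 days: 229 − 30 = 199 left.
May 1955 has 31 days: 199 − 31 = 168 left.
June 1955 has 30 days: 168 − 30 = 138 left.
July 1955 has 31 days: 138 − 31 = 107 left.
August 1955 has 31 days: 107 − 31 = 76 left.
September 1955 has 30 days: 76 − 30 = 46 left.
October 1955 has 31 days: 46 − 31 = 15 left.
15 days into November 1955 → November 15, 1955.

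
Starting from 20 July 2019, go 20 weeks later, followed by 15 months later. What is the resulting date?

Advancing 20 weeks (= 140 days) from July 20, 2019:
July has 31 days, so 31 − 20 = 11 days remain after July 20, 2019; 140 − 11 = 129 left.
August 2019 has 31 days: 129 − 31 = 98 left.
September 2019 has 30 days: 98 − 30 = 68 left.
October 2019 has 31 days: 68 − 31 = 37 left.
November 2019 has 30 days: 37 − 30 = 7 left.
7 days into December 2019 → December 7, 2019.
Counting forward 15 months from December 7, 2019:
month 12 + 15 = 27, which is month 3 of year 2021 → March 2021.
Day 7 is valid in March, giving March 7, 2021.

March 7, 2021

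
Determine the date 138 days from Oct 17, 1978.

Counting forward 138 days from October 17, 1978.
October has 31 days, so 31 − 17 = 14 days remain after October 17, 1978; 138 − 14 = 124 left.
November 1978 has 30 days: 124 − 30 = 94 left.
December 1978 has 31 days: 94 − 31 = 63 left.
January 1979 has 31 days: 63 − 31 = 32 left.
February 1979 has 28 days (1979 is not a leap year): 32 − 28 = 4 left.
4 days into March 1979 → March 4, 1979.

March 4, 1979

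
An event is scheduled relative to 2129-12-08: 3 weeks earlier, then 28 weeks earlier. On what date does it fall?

Going back 3 weeks (= 21 days) from December 8, 2129:
Going back 8 days from December 8, 2129 reaches the end of the previous month; 21 − 8 = 13 left.
November 2129 has 30 days; 30 − 13 = 17 → November 17, 2129.
Going back 28 weeks (= 196 days) from November 17, 2129:
Going back 17 days from November 17, 2129 reaches the end of the previous month; 196 − 17 = 179 left.
October 2129 has 31 days: 179 − 31 = 148 left.
September 2129 has 30 days: 148 − 30 = 118 left.
August 2129 has 31 days: 118 − 31 = 87 left.
July 2129 has 31 days: 87 − 31 = 56 left.
June 2129 has 30 days: 56 − 30 = 26 left.
May 2129 has 31 days; 31 − 26 = 5 → May 5, 2129.

May 5, 2129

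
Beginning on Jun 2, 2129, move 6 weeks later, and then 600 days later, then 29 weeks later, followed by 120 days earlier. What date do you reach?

May 28, 2131

Counting forward 6 weeks (= 42 days) from June 2, 2129:
June has 30 days, so 30 − 2 = 28 days remain after June 2, 2129; 42 − 28 = 14 left.
14 days into July 2129 → July 14, 2129.
Adding 600 days from July 14, 2129:
July has 31 days, so 31 − 14 = 17 days remain after July 14, 2129; 600 − 17 = 583 left.
August 2129 has 31 days: 583 − 31 = 552 left.
September 2129 has 30 days: 552 − 30 = 522 left.
October 2129 has 31 days: 522 − 31 = 491 left.
November 2129 has 30 days: 491 − 30 = 461 left.
December 2129 has 31 days: 461 − 31 = 430 left.
January 2130 has 31 days: 430 − 31 = 399 left.
February 2130 has 28 days (2130 is not a leap year): 399 − 28 = 371 left.
March 2130 has 31 days: 371 − 31 = 340 left.
April 2130 has 30 days: 340 − 30 = 310 left.
May 2130 has 31 days: 310 − 31 = 279 left.
June 2130 has 30 days: 279 − 30 = 249 left.
July 2130 has 31 days: 249 − 31 = 218 left.
August 2130 has 31 days: 218 − 31 = 187 left.
September 2130 has 30 days: 187 − 30 = 157 left.
October 2130 has 31 days: 157 − 31 = 126 left.
November 2130 has 30 days: 126 − 30 = 96 left.
December 2130 has 31 days: 96 − 31 = 65 left.
January 2131 has 31 days: 65 − 31 = 34 left.
February 2131 has 28 days (2131 is not a leap year): 34 − 28 = 6 left.
6 days into March 2131 → March 6, 2131.
Advancing 29 weeks (= 203 days) from March 6, 2131:
March has 31 days, so 31 − 6 = 25 days remain after March 6, 2131; 203 − 25 = 178 left.
April 2131 has 30 days: 178 − 30 = 148 left.
May 2131 has 31 days: 148 − 31 = 117 left.
June 2131 has 30 days: 117 − 30 = 87 left.
July 2131 has 31 days: 87 − 31 = 56 left.
August 2131 has 31 days: 56 − 31 = 25 left.
25 days into September 2131 → September 25, 2131.
Counting back 120 days from September 25, 2131:
Going back 25 days from September 25, 2131 reaches the end of the previous month; 120 − 25 = 95 left.
August 2131 has 31 days: 95 − 31 = 64 left.
July 2131 has 31 days: 64 − 31 = 33 left.
June 2131 has 30 days: 33 − 30 = 3 left.
May 2131 has 31 days; 31 − 3 = 28 → May 28, 2131.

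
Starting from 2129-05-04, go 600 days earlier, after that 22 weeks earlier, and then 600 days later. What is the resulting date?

Counting back 600 days from May 4, 2129:
Going back 4 days from May 4, 2129 reaches the end of the previous month; 600 − 4 = 596 left.
April 2129 has 30 days: 596 − 30 = 566 left.
March 2129 has 31 days: 566 − 31 = 535 left.
February 2129 has 28 days (2129 is not a leap year): 535 − 28 = 507 left.
January 2129 has 31 days: 507 − 31 = 476 left.
December 2128 has 31 days: 476 − 31 = 445 left.
November 2128 has 30 days: 445 − 30 = 415 left.
October 2128 has 31 days: 415 − 31 = 384 left.
September 2128 has 30 days: 384 − 30 = 354 left.
August 2128 has 31 days: 354 − 31 = 323 left.
July 2128 has 31 days: 323 − 31 = 292 left.
June 2128 has 30 days: 292 − 30 = 262 left.
May 2128 has 31 days: 262 − 31 = 231 left.
April 2128 has 30 days: 231 − 30 = 201 left.
March 2128 has 31 days: 201 − 31 = 170 left.
February 2128 has 29 days (2128 is a leap year): 170 − 29 = 141 left.
January 2128 has 31 days: 141 − 31 = 110 left.
December 2127 has 31 days: 110 − 31 = 79 left.
November 2127 has 30 days: 79 − 30 = 49 left.
October 2127 has 31 days: 49 − 31 = 18 left.
September 2127 has 30 days; 30 − 18 = 12 → September 12, 2127.
Going back 22 weeks (= 154 days) from September 12, 2127:
Going back 12 days from September 12, 2127 reaches the end of the previous month; 154 − 12 = 142 left.
August 2127 has 31 days: 142 − 31 = 111 left.
July 2127 has 31 days: 111 − 31 = 80 left.
June 2127 has 30 days: 80 − 30 = 50 left.
May 2127 has 31 days: 50 − 31 = 19 left.
April 2127 has 30 days; 30 − 19 = 11 → April 11, 2127.
Advancing 600 days from April 11, 2127:
April has 30 days, so 30 − 11 = 19 days remain after April 11, 2127; 600 − 19 = 581 left.
May 2127 has 31 days: 581 − 31 = 550 left.
June 2127 has 30 days: 550 − 30 = 520 left.
July 2127 has 31 days: 520 − 31 = 489 left.
August 2127 has 31 days: 489 − 31 = 458 left.
September 2127 has 30 days: 458 − 30 = 428 left.
October 2127 has 31 days: 428 − 31 = 397 left.
November 2127 has 30 days: 397 − 30 = 367 left.
December 2127 has 31 days: 367 − 31 = 336 left.
January 2128 has 31 days: 336 − 31 = 305 left.
February 2128 has 29 days (2128 is a leap year): 305 − 29 = 276 left.
March 2128 has 31 days: 276 − 31 = 245 left.
April 2128 has 30 days: 245 − 30 = 215 left.
May 2128 has 31 days: 215 − 31 = 184 left.
June 2128 has 30 days: 184 − 30 = 154 left.
July 2128 has 31 days: 154 − 31 = 123 left.
August 2128 has 31 days: 123 − 31 = 92 left.
September 2128 has 30 days: 92 − 30 = 62 left.
October 2128 has 31 days: 62 − 31 = 31 left.
November 2128 has 30 days: 31 − 30 = 1 left.
1 day into December 2128 → December 1, 2128.

December 1, 2128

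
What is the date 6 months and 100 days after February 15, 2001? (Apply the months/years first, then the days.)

Advancing 6 months and 100 days from February 15, 2001: first the month/year part, then the days.
month 2 + 6 = 8 → August 2001.
Day 15 is valid in August, giving August 15, 2001.
Now add 100 days from August 15, 2001.
August has 31 days, so 31 − 15 = 16 days remain after August 15, 2001; 100 − 16 = 84 left.
September 2001 has 30 days: 84 − 30 = 54 left.
October 2001 has 31 days: 54 − 31 = 23 left.
23 days into November 2001 → November 23, 2001.

November 23, 2001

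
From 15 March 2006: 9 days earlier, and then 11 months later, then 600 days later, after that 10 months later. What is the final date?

July 28, 2009

Counting back 9 days from March 15, 2006:
15 − 9 = 6, still in March 2006.
Advancing 11 months from March 6, 2006:
month 3 + 11 = 14, which is month 2 of year 2007 → February 2007.
Day 6 is valid in February, giving February 6, 2007.
Adding 600 days from February 6, 2007:
February has 28 days, so 28 − 6 = 22 days remain after February 6, 2007; 600 − 22 = 578 left.
March 2007 has 31 days: 578 − 31 = 547 left.
April 2007 has 30 days: 547 − 30 = 517 left.
May 2007 has 31 days: 517 − 31 = 486 left.
June 2007 has 30 days: 486 − 30 = 456 left.
July 2007 has 31 days: 456 − 31 = 425 left.
August 2007 has 31 days: 425 − 31 = 394 left.
September 2007 has 30 days: 394 − 30 = 364 left.
October 2007 has 31 days: 364 − 31 = 333 left.
November 2007 has 30 days: 333 − 30 = 303 left.
December 2007 has 31 days: 303 − 31 = 272 left.
January 2008 has 31 days: 272 − 31 = 241 left.
February 2008 has 29 days (2008 is a leap year): 241 − 29 = 212 left.
March 2008 has 31 days: 212 − 31 = 181 left.
April 2008 has 30 days: 181 − 30 = 151 left.
May 2008 has 31 days: 151 − 31 = 120 left.
June 2008 has 30 days: 120 − 30 = 90 left.
July 2008 has 31 days: 90 − 31 = 59 left.
August 2008 has 31 days: 59 − 31 = 28 left.
28 days into September 2008 → September 28, 2008.
Advancing 10 months from September 28, 2008:
month 9 + 10 = 19, which is month 7 of year 2009 → July 2009.
Day 28 is valid in July, giving July 28, 2009.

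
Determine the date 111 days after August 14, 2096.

December 3, 2096

Adding 111 days from August 14, 2096.
August has 31 days, so 31 − 14 = 17 days remain after August 14, 2096; 111 − 17 = 94 left.
September 2096 has 30 days: 94 − 30 = 64 left.
October 2096 has 31 days: 64 − 31 = 33 left.
November 2096 has 30 days: 33 − 30 = 3 left.
3 days into December 2096 → December 3, 2096.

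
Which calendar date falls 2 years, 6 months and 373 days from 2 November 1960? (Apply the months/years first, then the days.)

May 9, 1964

Counting forward 2 years, 6 months and 373 days from November 2, 1960: first the month/year part, then the days.
+2 years → 1962; month 11 + 6 = 17, which is month 5 of year 1963 → May 1963.
Day 2 is valid in May, giving May 2, 1963.
Now add 373 days from May 2, 1963.
May has 31 days, so 31 − 2 = 29 days remain after May 2, 1963; 373 − 29 = 344 left.
June 1963 has 30 days: 344 − 30 = 314 left.
July 1963 has 31 days: 314 − 31 = 283 left.
August 1963 has 31 days: 283 − 31 = 252 left.
September 1963 has 30 days: 252 − 30 = 222 left.
October 1963 has 31 days: 222 − 31 = 191 left.
November 1963 has 30 days: 191 − 30 = 161 left.
December 1963 has 31 days: 161 − 31 = 130 left.
January 1964 has 31 days: 130 − 31 = 99 left.
February 1964 has 29 days (1964 is a leap year): 99 − 29 = 70 left.
March 1964 has 31 days: 70 − 31 = 39 left.
April 1964 has 30 days: 39 − 30 = 9 left.
9 days into May 1964 → May 9, 1964.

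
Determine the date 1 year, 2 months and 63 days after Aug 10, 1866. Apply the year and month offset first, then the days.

Adding 1 year, 2 months and 63 days from August 10, 1866: first the month/year part, then the days.
+1 year → 1867; month 8 + 2 = 10 → October 1867.
Day 10 is valid in October, giving October 10, 1867.
Now add 63 days from October 10, 1867.
October has 31 days, so 31 − 10 = 21 days remain after October 10, 1867; 63 − 21 = 42 left.
November 1867 has 30 days: 42 − 30 = 12 left.
12 days into December 1867 → December 12, 1867.

December 12, 1867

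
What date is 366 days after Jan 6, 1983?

Advancing 366 days from January 6, 1983.
January has 31 days, so 31 − 6 = 25 days remain after January 6, 1983; 366 − 25 = 341 left.
February 1983 has 28 days (1983 is not a leap year): 341 − 28 = 313 left.
March 1983 has 31 days: 313 − 31 = 282 left.
April 1983 has 30 days: 282 − 30 = 252 left.
May 1983 has 31 days: 252 − 31 = 221 left.
June 1983 has 30 days: 221 − 30 = 191 left.
July 1983 has 31 days: 191 − 31 = 160 left.
August 1983 has 31 days: 160 − 31 = 129 left.
September 1983 has 30 days: 129 − 30 = 99 left.
October 1983 has 31 days: 99 − 31 = 68 left.
November 1983 has 30 days: 68 − 30 = 38 left.
December 1983 has 31 days: 38 − 31 = 7 left.
7 days into January 1984 → January 7, 1984.

January 7, 1984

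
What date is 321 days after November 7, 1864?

September 24, 1865

Advancing 321 days from November 7, 1864.
November has 30 days, so 30 − 7 = 23 days remain after November 7, 1864; 321 − 23 = 298 left.
December 1864 has 31 days: 298 − 31 = 267 left.
January 1865 has 31 days: 267 − 31 = 236 left.
February 1865 has 28 days (1865 is not a leap year): 236 − 28 = 208 left.
March 1865 has 31 days: 208 − 31 = 177 left.
April 1865 has 30 days: 177 − 30 = 147 left.
May 1865 has 31 days: 147 − 31 = 116 left.
June 1865 has 30 days: 116 − 30 = 86 left.
July 1865 has 31 days: 86 − 31 = 55 left.
August 1865 has 31 days: 55 − 31 = 24 left.
24 days into September 1865 → September 24, 1865.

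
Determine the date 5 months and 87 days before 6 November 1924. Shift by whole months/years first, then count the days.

Counting back 5 months and 87 days from November 6, 1924: first the month/year part, then the days.
month 11 − 5 = 6 → June 1924.
Day 6 is valid in June, giving June 6, 1924.
Now subtract 87 days from June 6, 1924.
Going back 6 days from June 6, 1924 reaches the end of the previous month; 87 − 6 = 81 left.
May 1924 has 31 days: 81 − 31 = 50 left.
April 1924 has 30 days: 50 − 30 = 20 left.
March 1924 has 31 days; 31 − 20 = 11 → March 11, 1924.

March 11, 1924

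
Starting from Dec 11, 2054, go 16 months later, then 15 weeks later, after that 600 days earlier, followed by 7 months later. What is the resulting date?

July 3, 2055

Adding 16 months from December 11, 2054:
month 12 + 16 = 28, which is month 4 of year 2056 → April 2056.
Day 11 is valid in April, giving April 11, 2056.
Counting forward 15 weeks (= 105 days) from April 11, 2056:
April has 30 days, so 30 − 11 = 19 days remain after April 11, 2056; 105 − 19 = 86 left.
May 2056 has 31 days: 86 − 31 = 55 left.
June 2056 has 30 days: 55 − 30 = 25 left.
25 days into July 2056 → July 25, 2056.
Counting back 600 days from July 25, 2056:
Going back 25 days from July 25, 2056 reaches the end of the previous month; 600 − 25 = 575 left.
June 2056 has 30 days: 575 − 30 = 545 left.
May 2056 has 31 days: 545 − 31 = 514 left.
April 2056 has 30 days: 514 − 30 = 484 left.
March 2056 has 31 days: 484 − 31 = 453 left.
February 2056 has 29 days (2056 is a leap year): 453 − 29 = 424 left.
January 2056 has 31 days: 424 − 31 = 393 left.
December 2055 has 31 days: 393 − 31 = 362 left.
November 2055 has 30 days: 362 − 30 = 332 left.
October 2055 has 31 days: 332 − 31 = 301 left.
September 2055 has 30 days: 301 − 30 = 271 left.
August 2055 has 31 days: 271 − 31 = 240 left.
July 2055 has 31 days: 240 − 31 = 209 left.
June 2055 has 30 days: 209 − 30 = 179 left.
May 2055 has 31 days: 179 − 31 = 148 left.
April 2055 has 30 days: 148 − 30 = 118 left.
March 2055 has 31 days: 118 − 31 = 87 left.
February 2055 has 28 days (2055 is not a leap year): 87 − 28 = 59 left.
January 2055 has 31 days: 59 − 31 = 28 left.
December 2054 has 31 days; 31 − 28 = 3 → December 3, 2054.
Counting forward 7 months from December 3, 2054:
month 12 + 7 = 19, which is month 7 of year 2055 → July 2055.
Day 3 is valid in July, giving July 3, 2055.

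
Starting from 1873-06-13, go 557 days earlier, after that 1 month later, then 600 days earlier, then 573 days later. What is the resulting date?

Going back 557 days from June 13, 1873:
Going back 13 days from June 13, 1873 reaches the end of the previous month; 557 − 13 = 544 left.
May 1873 has 31 days: 544 − 31 = 513 left.
April 1873 has 30 days: 513 − 30 = 483 left.
March 1873 has 31 days: 483 − 31 = 452 left.
February 1873 has 28 days (1873 is not a leap year): 452 − 28 = 424 left.
January 1873 has 31 days: 424 − 31 = 393 left.
December 1872 has 31 days: 393 − 31 = 362 left.
November 1872 has 30 days: 362 − 30 = 332 left.
October 1872 has 31 days: 332 − 31 = 301 left.
September 1872 has 30 days: 301 − 30 = 271 left.
August 1872 has 31 days: 271 − 31 = 240 left.
July 1872 has 31 days: 240 − 31 = 209 left.
June 1872 has 30 days: 209 − 30 = 179 left.
May 1872 has 31 days: 179 − 31 = 148 left.
April 1872 has 30 days: 148 − 30 = 118 left.
March 1872 has 31 days: 118 − 31 = 87 left.
February 1872 has 29 days (1872 is a leap year): 87 − 29 = 58 left.
January 1872 has 31 days: 58 − 31 = 27 left.
December 1871 has 31 days; 31 − 27 = 4 → December 4, 1871.
Adding 1 month from December 4, 1871:
month 12 + 1 = 13, which is month 1 of year 1872 → January 1872.
Day 4 is valid in January, giving January 4, 1872.
Going back 600 days from January 4, 1872:
Going back 4 days from January 4, 1872 reaches the end of the previous month; 600 − 4 = 596 left.
December 1871 has 31 days: 596 − 31 = 565 left.
November 1871 has 30 days: 565 − 30 = 535 left.
October 1871 has 31 days: 535 − 31 = 504 left.
September 1871 has 30 days: 504 − 30 = 474 left.
August 1871 has 31 days: 474 − 31 = 443 left.
July 1871 has 31 days: 443 − 31 = 412 left.
June 1871 has 30 days: 412 − 30 = 382 left.
May 1871 has 31 days: 382 − 31 = 351 left.
April 1871 has 30 days: 351 − 30 = 321 left.
March 1871 has 31 days: 321 − 31 = 290 left.
February 1871 has 28 days (1871 is not a leap year): 290 − 28 = 262 left.
January 1871 has 31 days: 262 − 31 = 231 left.
December 1870 has 31 days: 231 − 31 = 200 left.
November 1870 has 30 days: 200 − 30 = 170 left.
October 1870 has 31 days: 170 − 31 = 139 left.
September 1870 has 30 days: 139 − 30 = 109 left.
August 1870 has 31 days: 109 − 31 = 78 left.
July 1870 has 31 days: 78 − 31 = 47 left.
June 1870 has 30 days: 47 − 30 = 17 left.
May 1870 has 31 days; 31 − 17 = 14 → May 14, 1870.
Adding 573 days from May 14, 1870:
May has 31 days, so 31 − 14 = 17 days remain after May 14, 1870; 573 − 17 = 556 left.
June 1870 has 30 days: 556 − 30 = 526 left.
July 1870 has 31 days: 526 − 31 = 495 left.
August 1870 has 31 days: 495 − 31 = 464 left.
September 1870 has 30 days: 464 − 30 = 434 left.
October 1870 has 31 days: 434 − 31 = 403 left.
November 1870 has 30 days: 403 − 30 = 373 left.
December 1870 has 31 days: 373 − 31 = 342 left.
January 1871 has 31 days: 342 − 31 = 311 left.
February 1871 has 28 days (1871 is not a leap year): 311 − 28 = 283 left.
March 1871 has 31 days: 283 − 31 = 252 left.
April 1871 has 30 days: 252 − 30 = 222 left.
May 1871 has 31 days: 222 − 31 = 191 left.
June 1871 has 30 days: 191 − 30 = 161 left.
July 1871 has 31 days: 161 − 31 = 130 left.
August 1871 has 31 days: 130 − 31 = 99 left.
September 1871 has 30 days: 99 − 30 = 69 left.
October 1871 has 31 days: 69 − 31 = 38 left.
November 1871 has 30 days: 38 − 30 = 8 left.
8 days into December 1871 → December 8, 1871.

December 8, 1871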